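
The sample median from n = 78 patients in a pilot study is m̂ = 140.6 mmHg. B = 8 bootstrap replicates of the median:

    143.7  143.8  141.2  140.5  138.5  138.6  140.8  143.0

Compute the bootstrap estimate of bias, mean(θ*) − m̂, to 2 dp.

bias = +0.66

mean(θ*) = (143.7 + 143.8 + 141.2 + 140.5 + 138.5 + 138.6 + 140.8 + 143.0) / 8 = 141.262
bias = 141.262 − 140.6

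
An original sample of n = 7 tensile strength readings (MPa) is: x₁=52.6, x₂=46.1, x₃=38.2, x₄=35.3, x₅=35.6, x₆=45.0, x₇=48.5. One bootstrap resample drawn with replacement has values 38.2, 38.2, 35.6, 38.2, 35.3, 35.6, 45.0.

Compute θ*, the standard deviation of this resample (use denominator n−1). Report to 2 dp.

θ* = 3.36

Mean = 38.0143; sum of squared deviations = 67.9286
s² = 67.9286 / 6 = 11.3214
s = √11.3214 = 3.36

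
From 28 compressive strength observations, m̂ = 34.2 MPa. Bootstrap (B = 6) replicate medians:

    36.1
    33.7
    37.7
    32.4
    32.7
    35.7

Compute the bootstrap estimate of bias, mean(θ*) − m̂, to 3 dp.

bias = +0.517

mean(θ*) = (36.1 + 33.7 + 37.7 + 32.4 + 32.7 + 35.7) / 6 = 34.7167
bias = 34.7167 − 34.2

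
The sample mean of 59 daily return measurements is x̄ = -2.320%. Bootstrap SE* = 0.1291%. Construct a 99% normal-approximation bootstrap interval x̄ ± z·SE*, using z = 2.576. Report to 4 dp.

(-2.6526, -1.9874)

Margin = 2.576 × 0.1291 = 0.33256
Interval: -2.320 ± 0.33256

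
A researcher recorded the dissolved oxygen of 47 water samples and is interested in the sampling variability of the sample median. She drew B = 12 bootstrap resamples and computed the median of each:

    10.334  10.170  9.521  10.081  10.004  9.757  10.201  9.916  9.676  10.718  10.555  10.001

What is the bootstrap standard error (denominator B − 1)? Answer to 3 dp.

SE* = 0.349

Bootstrap SE is the standard deviation of the 12 replicate medians.
Mean of replicates: (10.334 + 10.170 + 9.521 + 10.081 + 10.004 + 9.757 + 10.201 + 9.916 + 9.676 + 10.718 + 10.555 + 10.001) / 12 = 120.9340 / 12 = 10.0778
Sum of squared deviations: (+0.2562)² + (+0.0922)² + (−0.5568)² + (+0.0032)² + (−0.0738)² + (−0.3208)² + (+0.1232)² + (−0.1618)² + (−0.4018)² + (+0.6402)² + (+0.4772)² + (−0.0768)² = 1.3388
Variance = 1.3388 / 11 = 0.1217
SE* = √0.1217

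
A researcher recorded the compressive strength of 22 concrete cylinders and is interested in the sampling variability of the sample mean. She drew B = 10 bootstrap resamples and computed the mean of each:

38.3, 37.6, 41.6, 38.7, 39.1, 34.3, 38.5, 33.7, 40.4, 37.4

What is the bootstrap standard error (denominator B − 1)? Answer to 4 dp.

SE* = 2.4368

Bootstrap SE is the standard deviation of the 10 replicate means.
Mean of replicates: (38.3 + 37.6 + 41.6 + 38.7 + 39.1 + 34.3 + 38.5 + 33.7 + 40.4 + 37.4) / 10 = 379.60000 / 10 = 37.96000
Sum of squared deviations: (+0.34000)² + (−0.36000)² + (+3.64000)² + (+0.74000)² + (+1.14000)² + (−3.66000)² + (+0.54000)² + (−4.26000)² + (+2.44000)² + (−0.56000)² = 53.44400
Variance = 53.44400 / 9 = 5.93822
SE* = √5.93822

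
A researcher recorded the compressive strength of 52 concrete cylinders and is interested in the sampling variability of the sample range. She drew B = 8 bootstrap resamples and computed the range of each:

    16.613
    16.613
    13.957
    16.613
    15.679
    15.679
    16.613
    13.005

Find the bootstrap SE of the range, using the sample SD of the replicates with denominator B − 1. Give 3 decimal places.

SE* = 1.391

Bootstrap SE is the standard deviation of the 8 replicate ranges.
Mean of replicates: (16.613 + 16.613 + 13.957 + 16.613 + 15.679 + 15.679 + 16.613 + 13.005) / 8 = 124.7720 / 8 = 15.5965
Sum of squared deviations: (+1.0165)² + (+1.0165)² + (−1.6395)² + (+1.0165)² + (+0.0825)² + (+0.0825)² + (+1.0165)² + (−2.5915)² = 13.5505
Variance = 13.5505 / 7 = 1.9358
SE* = √1.9358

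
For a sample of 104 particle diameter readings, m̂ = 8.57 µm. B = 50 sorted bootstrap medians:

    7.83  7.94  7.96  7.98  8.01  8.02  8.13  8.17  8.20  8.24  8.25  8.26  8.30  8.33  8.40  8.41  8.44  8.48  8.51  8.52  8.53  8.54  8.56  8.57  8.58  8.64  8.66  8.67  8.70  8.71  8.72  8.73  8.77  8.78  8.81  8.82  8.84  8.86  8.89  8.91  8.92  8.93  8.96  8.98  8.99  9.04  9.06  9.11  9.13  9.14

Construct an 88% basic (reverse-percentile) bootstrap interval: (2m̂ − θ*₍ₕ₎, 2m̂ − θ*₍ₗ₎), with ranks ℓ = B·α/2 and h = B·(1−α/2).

(8.08, 9.18)

Percentile endpoints at ranks 3 and 47: θ*₍3₎ = 7.96, θ*₍47₎ = 9.06.
Basic interval reflects these around m̂:
  lower = 2 × 8.57 − 9.06 = 8.08
  upper = 2 × 8.57 − 7.96 = 9.18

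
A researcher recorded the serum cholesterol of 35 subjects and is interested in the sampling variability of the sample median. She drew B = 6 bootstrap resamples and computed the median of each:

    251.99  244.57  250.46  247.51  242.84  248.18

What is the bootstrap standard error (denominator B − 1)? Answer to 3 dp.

SE* = 3.454

Bootstrap SE is the standard deviation of the 6 replicate medians.
Mean of replicates: (251.99 + 244.57 + 250.46 + 247.51 + 242.84 + 248.18) / 6 = 1485.5500 / 6 = 247.5917
Sum of squared deviations: (+4.3983)² + (−3.0217)² + (+2.8683)² + (−0.0817)² + (−4.7517)² + (+0.5883)² = 59.6343
Variance = 59.6343 / 5 = 11.9269
SE* = √11.9269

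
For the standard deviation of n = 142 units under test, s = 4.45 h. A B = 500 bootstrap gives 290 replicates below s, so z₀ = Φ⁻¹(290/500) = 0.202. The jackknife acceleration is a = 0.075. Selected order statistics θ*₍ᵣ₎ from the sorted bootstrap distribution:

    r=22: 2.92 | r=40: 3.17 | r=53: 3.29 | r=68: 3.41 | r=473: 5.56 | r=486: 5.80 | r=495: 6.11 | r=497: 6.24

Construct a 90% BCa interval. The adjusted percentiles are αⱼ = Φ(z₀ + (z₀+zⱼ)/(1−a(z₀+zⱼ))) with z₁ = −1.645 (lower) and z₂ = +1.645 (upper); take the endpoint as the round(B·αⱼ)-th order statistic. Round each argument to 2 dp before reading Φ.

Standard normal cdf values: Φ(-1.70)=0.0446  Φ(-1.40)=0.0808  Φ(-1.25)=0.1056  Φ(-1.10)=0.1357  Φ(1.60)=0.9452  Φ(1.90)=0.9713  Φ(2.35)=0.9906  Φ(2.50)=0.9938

(3.41, 6.11)

Lower: z₀ + z₁ = 0.202 + (-1.645) = -1.443; 1 − a(z₀+z₁) = 1 − (0.075)(-1.443) = 1.1082; argument = 0.202 + (-1.443)/1.1082 = -1.1001 → -1.10.
α₁ = Φ(-1.10) = 0.1357; rank = round(500 × 0.1357) = 68; θ*₍68₎ = 3.41.
Upper: z₀ + z₂ = 1.847; 1 − a(z₀+z₂) = 0.8615; argument = 2.3460 → 2.35; α₂ = 0.9906; rank = 495; θ*₍495₎ = 6.11.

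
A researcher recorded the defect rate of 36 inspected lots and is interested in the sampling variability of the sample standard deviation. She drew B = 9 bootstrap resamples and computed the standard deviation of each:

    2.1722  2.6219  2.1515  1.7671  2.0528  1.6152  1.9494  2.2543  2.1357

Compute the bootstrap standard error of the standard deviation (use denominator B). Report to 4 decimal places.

Bootstrap SE is the standard deviation of the 9 replicate standard deviations.
Mean of replicates: (2.1722 + 2.6219 + 2.1515 + 1.7671 + 2.0528 + 1.6152 + 1.9494 + 2.2543 + 2.1357) / 9 = 18.720100 / 9 = 2.080011
Sum of squared deviations: (+0.092189)² + (+0.541889)² + (+0.071489)² + (−0.312911)² + (−0.027211)² + (−0.464811)² + (−0.130611)² + (+0.174289)² + (+0.055689)² = 0.672493
Variance = 0.672493 / 9 = 0.074721
SE* = √0.074721

SE* = 0.2734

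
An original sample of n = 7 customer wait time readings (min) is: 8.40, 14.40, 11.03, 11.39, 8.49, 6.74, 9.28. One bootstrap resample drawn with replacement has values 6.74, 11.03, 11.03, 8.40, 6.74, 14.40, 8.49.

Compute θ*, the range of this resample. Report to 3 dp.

Range = 14.40 − 6.74 = 7.660

θ* = 7.660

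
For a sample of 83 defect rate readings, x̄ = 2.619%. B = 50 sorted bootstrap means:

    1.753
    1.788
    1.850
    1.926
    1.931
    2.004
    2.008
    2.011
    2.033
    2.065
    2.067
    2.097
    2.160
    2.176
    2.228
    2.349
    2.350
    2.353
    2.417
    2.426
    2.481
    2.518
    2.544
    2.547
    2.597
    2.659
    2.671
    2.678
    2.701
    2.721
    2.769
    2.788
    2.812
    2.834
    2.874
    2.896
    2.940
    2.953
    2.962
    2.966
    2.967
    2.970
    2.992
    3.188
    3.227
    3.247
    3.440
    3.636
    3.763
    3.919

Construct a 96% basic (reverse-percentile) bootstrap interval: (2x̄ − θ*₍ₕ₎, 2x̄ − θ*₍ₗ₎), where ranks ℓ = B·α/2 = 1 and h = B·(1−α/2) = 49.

(1.475, 3.485)

Percentile endpoints at ranks 1 and 49: θ*₍1₎ = 1.753, θ*₍49₎ = 3.763.
Basic interval reflects these around x̄:
  lower = 2 × 2.619 − 3.763 = 1.475
  upper = 2 × 2.619 − 1.753 = 3.485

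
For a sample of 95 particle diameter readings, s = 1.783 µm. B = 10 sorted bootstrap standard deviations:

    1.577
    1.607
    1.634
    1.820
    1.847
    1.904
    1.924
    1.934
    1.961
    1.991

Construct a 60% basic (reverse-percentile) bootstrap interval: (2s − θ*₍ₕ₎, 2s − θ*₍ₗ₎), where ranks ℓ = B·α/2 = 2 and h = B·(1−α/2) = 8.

(1.632, 1.959)

Percentile endpoints at ranks 2 and 8: θ*₍2₎ = 1.607, θ*₍8₎ = 1.934.
Basic interval reflects these around s:
  lower = 2 × 1.783 − 1.934 = 1.632
  upper = 2 × 1.783 − 1.607 = 1.959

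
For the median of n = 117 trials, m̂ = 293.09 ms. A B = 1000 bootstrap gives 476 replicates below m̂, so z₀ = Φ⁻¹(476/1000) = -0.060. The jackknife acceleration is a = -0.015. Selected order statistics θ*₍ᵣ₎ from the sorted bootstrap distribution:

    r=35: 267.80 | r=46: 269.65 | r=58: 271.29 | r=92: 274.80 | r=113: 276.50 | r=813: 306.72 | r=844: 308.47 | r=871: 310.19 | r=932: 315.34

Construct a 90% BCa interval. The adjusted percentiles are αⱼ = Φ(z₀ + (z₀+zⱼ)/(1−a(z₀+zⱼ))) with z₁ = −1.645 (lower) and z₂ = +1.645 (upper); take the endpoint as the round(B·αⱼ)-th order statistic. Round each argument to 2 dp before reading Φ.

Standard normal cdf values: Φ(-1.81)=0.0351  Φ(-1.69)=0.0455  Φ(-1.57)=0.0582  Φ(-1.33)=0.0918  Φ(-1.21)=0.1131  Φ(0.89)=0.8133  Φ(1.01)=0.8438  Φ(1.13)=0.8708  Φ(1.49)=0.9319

(267.80, 315.34)

Lower: z₀ + z₁ = -0.060 + (-1.645) = -1.705; 1 − a(z₀+z₁) = 1 − (-0.015)(-1.705) = 0.9744; argument = -0.060 + (-1.705)/0.9744 = -1.8097 → -1.81.
α₁ = Φ(-1.81) = 0.0351; rank = round(1000 × 0.0351) = 35; θ*₍35₎ = 267.80.
Upper: z₀ + z₂ = 1.585; 1 − a(z₀+z₂) = 1.0238; argument = 1.4882 → 1.49; α₂ = 0.9319; rank = 932; θ*₍932₎ = 315.34.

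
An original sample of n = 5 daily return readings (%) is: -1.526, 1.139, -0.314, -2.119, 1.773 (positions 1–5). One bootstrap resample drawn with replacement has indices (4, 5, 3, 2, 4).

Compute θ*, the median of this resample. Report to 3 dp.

Resample values: -2.119, 1.773, -0.314, 1.139, -2.119.
Sorted: -2.119, -2.119, -0.314, 1.139, 1.773
Median = middle value = -0.314

θ* = -0.314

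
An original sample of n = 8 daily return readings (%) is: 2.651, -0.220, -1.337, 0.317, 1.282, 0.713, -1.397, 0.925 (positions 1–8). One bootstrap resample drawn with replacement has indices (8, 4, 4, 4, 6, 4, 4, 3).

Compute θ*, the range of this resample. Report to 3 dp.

Resample values: 0.925, 0.317, 0.317, 0.317, 0.713, 0.317, 0.317, -1.337.
Range = 0.925 − -1.337 = 2.262

θ* = 2.262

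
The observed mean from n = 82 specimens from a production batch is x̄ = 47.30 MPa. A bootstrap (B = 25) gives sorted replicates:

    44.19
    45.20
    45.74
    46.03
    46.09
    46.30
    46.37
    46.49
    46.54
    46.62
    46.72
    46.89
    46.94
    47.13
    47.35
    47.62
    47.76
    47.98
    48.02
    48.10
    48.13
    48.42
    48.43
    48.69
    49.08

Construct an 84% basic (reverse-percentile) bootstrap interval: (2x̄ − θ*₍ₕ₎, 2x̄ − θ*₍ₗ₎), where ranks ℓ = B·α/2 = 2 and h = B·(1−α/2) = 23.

(46.17, 49.40)

Percentile endpoints at ranks 2 and 23: θ*₍2₎ = 45.20, θ*₍23₎ = 48.43.
Basic interval reflects these around x̄:
  lower = 2 × 47.30 − 48.43 = 46.17
  upper = 2 × 47.30 − 45.20 = 49.40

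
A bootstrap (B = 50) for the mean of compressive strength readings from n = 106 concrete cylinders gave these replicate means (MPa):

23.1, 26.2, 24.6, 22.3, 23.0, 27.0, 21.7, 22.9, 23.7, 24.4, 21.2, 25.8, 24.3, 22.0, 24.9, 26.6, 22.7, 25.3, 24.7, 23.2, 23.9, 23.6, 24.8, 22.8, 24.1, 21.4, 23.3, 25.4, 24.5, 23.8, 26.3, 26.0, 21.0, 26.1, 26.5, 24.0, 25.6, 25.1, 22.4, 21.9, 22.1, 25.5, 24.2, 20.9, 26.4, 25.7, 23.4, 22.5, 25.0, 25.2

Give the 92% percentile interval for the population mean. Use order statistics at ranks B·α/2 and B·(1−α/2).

Sorted replicates: 20.9, 21.0, 21.2, 21.4, 21.7, 21.9, 22.0, 22.1, 22.3, 22.4, 22.5, 22.7, 22.8, 22.9, 23.0, 23.1, 23.2, 23.3, 23.4, 23.6, 23.7, 23.8, 23.9, 24.0, 24.1, 24.2, 24.3, 24.4, 24.5, 24.6, 24.7, 24.8, 24.9, 25.0, 25.1, 25.2, 25.3, 25.4, 25.5, 25.6, 25.7, 25.8, 26.0, 26.1, 26.2, 26.3, 26.4, 26.5, 26.6, 27.0
α = 0.08; lower rank = 50 × 0.040 = 2; upper rank = 50 × 0.960 = 48.
The 2nd smallest replicate is 21.0; the 48th is 26.5.

(21.0, 26.5)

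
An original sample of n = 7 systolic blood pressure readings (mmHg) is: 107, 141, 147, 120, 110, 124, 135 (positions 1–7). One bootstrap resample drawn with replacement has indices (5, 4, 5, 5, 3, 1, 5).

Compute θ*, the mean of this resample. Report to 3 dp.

Resample values: 110, 120, 110, 110, 147, 107, 110.
Mean = (110 + 120 + 110 + 110 + 147 + 107 + 110) / 7 = 814.0 / 7 = 116.286

θ* = 116.286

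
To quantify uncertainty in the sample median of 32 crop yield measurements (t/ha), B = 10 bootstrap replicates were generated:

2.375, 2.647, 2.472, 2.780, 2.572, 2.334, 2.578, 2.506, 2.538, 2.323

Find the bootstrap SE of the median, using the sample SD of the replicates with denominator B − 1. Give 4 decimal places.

SE* = 0.1439

Bootstrap SE is the standard deviation of the 10 replicate medians.
Mean of replicates: (2.375 + 2.647 + 2.472 + 2.780 + 2.572 + 2.334 + 2.578 + 2.506 + 2.538 + 2.323) / 10 = 25.12500 / 10 = 2.51250
Sum of squared deviations: (−0.13750)² + (+0.13450)² + (−0.04050)² + (+0.26750)² + (+0.05950)² + (−0.17850)² + (+0.06550)² + (−0.00650)² + (+0.02550)² + (−0.18950)² = 0.18649
Variance = 0.18649 / 9 = 0.02072
SE* = √0.02072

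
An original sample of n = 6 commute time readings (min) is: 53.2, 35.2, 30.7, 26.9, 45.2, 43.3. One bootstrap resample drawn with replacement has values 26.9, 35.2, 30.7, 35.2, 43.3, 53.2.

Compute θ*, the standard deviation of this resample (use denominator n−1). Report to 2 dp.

θ* = 9.48

Mean = 37.4167; sum of squared deviations = 449.2683
s² = 449.2683 / 5 = 89.8537
s = √89.8537 = 9.48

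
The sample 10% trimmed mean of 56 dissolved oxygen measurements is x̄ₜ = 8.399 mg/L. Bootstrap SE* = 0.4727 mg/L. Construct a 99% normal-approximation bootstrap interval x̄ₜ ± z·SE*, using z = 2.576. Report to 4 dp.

(7.1813, 9.6167)

Margin = 2.576 × 0.4727 = 1.21768
Interval: 8.399 ± 1.21768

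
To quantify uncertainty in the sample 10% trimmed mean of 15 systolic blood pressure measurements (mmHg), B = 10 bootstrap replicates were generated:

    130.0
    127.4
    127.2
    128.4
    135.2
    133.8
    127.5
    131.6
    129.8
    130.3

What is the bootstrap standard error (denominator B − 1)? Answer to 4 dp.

Bootstrap SE is the standard deviation of the 10 replicate 10% trimmed means.
Mean of replicates: (130.0 + 127.4 + 127.2 + 128.4 + 135.2 + 133.8 + 127.5 + 131.6 + 129.8 + 130.3) / 10 = 1301.20000 / 10 = 130.12000
Sum of squared deviations: (−0.12000)² + (−2.72000)² + (−2.92000)² + (−1.72000)² + (+5.08000)² + (+3.68000)² + (−2.62000)² + (+1.48000)² + (−0.32000)² + (+0.18000)² = 67.43600
Variance = 67.43600 / 9 = 7.49289
SE* = √7.49289

SE* = 2.7373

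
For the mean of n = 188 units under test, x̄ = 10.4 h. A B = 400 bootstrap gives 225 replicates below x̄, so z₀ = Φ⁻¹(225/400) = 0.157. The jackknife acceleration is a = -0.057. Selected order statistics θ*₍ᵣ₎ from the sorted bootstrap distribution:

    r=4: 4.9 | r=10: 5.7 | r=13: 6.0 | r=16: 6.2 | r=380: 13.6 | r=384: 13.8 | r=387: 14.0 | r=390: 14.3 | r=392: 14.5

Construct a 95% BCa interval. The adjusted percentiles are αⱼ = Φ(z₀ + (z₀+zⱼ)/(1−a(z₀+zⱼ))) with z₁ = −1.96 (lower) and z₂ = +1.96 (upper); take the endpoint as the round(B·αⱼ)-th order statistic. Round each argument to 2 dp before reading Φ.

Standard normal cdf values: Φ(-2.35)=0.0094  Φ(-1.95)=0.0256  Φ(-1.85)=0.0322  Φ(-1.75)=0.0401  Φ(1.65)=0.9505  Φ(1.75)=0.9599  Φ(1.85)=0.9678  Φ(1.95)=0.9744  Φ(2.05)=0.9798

Lower: z₀ + z₁ = 0.157 + (-1.960) = -1.803; 1 − a(z₀+z₁) = 1 − (-0.057)(-1.803) = 0.8972; argument = 0.157 + (-1.803)/0.8972 = -1.8525 → -1.85.
α₁ = Φ(-1.85) = 0.0322; rank = round(400 × 0.0322) = 13; θ*₍13₎ = 6.0.
Upper: z₀ + z₂ = 2.117; 1 − a(z₀+z₂) = 1.1207; argument = 2.0461 → 2.05; α₂ = 0.9798; rank = 392; θ*₍392₎ = 14.5.

(6.0, 14.5)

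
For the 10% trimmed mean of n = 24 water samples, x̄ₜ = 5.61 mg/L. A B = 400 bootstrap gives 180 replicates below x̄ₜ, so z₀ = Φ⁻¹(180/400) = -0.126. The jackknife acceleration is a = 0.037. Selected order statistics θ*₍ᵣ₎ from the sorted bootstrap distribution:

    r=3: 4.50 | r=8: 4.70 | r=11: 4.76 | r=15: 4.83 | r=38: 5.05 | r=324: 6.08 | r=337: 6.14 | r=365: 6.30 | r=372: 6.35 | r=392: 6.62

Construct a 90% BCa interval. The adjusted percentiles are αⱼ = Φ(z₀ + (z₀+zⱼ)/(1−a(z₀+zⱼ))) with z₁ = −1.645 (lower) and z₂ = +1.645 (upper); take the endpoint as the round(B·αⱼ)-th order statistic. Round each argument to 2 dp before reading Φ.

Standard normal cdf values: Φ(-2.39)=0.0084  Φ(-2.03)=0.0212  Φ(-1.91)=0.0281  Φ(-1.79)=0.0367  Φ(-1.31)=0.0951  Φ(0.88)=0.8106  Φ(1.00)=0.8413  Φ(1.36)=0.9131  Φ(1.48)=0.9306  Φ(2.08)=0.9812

(4.83, 6.35)

Lower: z₀ + z₁ = -0.126 + (-1.645) = -1.771; 1 − a(z₀+z₁) = 1 − (0.037)(-1.771) = 1.0655; argument = -0.126 + (-1.771)/1.0655 = -1.7881 → -1.79.
α₁ = Φ(-1.79) = 0.0367; rank = round(400 × 0.0367) = 15; θ*₍15₎ = 4.83.
Upper: z₀ + z₂ = 1.519; 1 − a(z₀+z₂) = 0.9438; argument = 1.4835 → 1.48; α₂ = 0.9306; rank = 372; θ*₍372₎ = 6.35.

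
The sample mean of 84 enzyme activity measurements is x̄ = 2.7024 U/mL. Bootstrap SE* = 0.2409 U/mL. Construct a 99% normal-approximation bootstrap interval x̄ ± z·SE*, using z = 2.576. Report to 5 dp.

(2.08184, 3.32296)

Margin = 2.576 × 0.2409 = 0.620558
Interval: 2.7024 ± 0.620558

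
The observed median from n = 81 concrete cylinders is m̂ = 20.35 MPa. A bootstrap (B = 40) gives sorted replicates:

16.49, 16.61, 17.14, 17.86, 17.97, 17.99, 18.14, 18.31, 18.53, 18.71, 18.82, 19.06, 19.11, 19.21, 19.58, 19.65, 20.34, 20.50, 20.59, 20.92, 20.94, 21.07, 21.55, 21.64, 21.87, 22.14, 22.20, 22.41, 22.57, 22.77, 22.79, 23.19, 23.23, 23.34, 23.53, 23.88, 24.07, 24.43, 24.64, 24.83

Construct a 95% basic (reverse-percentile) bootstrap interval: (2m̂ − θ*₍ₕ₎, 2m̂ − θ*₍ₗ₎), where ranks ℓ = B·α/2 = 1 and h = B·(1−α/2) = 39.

Percentile endpoints at ranks 1 and 39: θ*₍1₎ = 16.49, θ*₍39₎ = 24.64.
Basic interval reflects these around m̂:
  lower = 2 × 20.35 − 24.64 = 16.06
  upper = 2 × 20.35 − 16.49 = 24.21

(16.06, 24.21)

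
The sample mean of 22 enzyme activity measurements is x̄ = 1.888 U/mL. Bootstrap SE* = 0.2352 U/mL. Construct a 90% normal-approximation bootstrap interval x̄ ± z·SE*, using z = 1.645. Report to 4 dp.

Margin = 1.645 × 0.2352 = 0.38690
Interval: 1.888 ± 0.38690

(1.5011, 2.2749)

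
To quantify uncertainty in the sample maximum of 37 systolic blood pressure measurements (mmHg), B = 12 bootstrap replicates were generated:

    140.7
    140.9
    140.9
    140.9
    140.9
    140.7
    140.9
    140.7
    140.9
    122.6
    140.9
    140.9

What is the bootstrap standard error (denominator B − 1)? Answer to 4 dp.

Bootstrap SE is the standard deviation of the 12 replicate maximums.
Mean of replicates: (140.7 + 140.9 + 140.9 + 140.9 + 140.9 + 140.7 + 140.9 + 140.7 + 140.9 + 122.6 + 140.9 + 140.9) / 12 = 1671.90000 / 12 = 139.32500
Sum of squared deviations: (+1.37500)² + (+1.57500)² + (+1.57500)² + (+1.57500)² + (+1.57500)² + (+1.37500)² + (+1.57500)² + (+1.37500)² + (+1.57500)² + (−16.72500)² + (+1.57500)² + (+1.57500)² = 305.24250
Variance = 305.24250 / 11 = 27.74932
SE* = √27.74932

SE* = 5.2678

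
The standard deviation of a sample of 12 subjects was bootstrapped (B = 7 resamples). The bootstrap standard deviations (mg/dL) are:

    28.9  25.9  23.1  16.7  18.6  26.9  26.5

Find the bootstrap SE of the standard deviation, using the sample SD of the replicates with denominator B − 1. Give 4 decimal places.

Bootstrap SE is the standard deviation of the 7 replicate standard deviations.
Mean of replicates: (28.9 + 25.9 + 23.1 + 16.7 + 18.6 + 26.9 + 26.5) / 7 = 166.60000 / 7 = 23.80000
Sum of squared deviations: (+5.10000)² + (+2.10000)² + (−0.70000)² + (−7.10000)² + (−5.20000)² + (+3.10000)² + (+2.70000)² = 125.26000
Variance = 125.26000 / 6 = 20.87667
SE* = √20.87667

SE* = 4.5691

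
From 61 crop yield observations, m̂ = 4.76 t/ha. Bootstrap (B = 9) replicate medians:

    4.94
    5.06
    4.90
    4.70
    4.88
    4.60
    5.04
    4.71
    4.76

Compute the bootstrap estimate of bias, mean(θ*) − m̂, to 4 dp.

bias = +0.0833

mean(θ*) = (4.94 + 5.06 + 4.90 + 4.70 + 4.88 + 4.60 + 5.04 + 4.71 + 4.76) / 9 = 4.84333
bias = 4.84333 − 4.76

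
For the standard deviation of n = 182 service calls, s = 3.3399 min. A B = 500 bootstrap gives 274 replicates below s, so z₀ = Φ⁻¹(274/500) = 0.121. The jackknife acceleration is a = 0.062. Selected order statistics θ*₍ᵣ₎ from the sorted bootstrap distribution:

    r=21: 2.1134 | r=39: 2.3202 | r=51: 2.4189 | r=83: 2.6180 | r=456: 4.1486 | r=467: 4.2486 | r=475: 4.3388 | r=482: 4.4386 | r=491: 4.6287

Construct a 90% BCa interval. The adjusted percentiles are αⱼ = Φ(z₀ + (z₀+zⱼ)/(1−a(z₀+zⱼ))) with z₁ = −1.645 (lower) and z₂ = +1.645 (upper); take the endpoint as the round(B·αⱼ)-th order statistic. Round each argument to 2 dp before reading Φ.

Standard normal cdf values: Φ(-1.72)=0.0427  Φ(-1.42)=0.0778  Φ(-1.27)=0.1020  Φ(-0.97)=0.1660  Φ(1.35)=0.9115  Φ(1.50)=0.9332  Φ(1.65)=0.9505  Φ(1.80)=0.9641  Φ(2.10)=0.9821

(2.4189, 4.6287)

Lower: z₀ + z₁ = 0.121 + (-1.645) = -1.524; 1 − a(z₀+z₁) = 1 − (0.062)(-1.524) = 1.0945; argument = 0.121 + (-1.524)/1.0945 = -1.2714 → -1.27.
α₁ = Φ(-1.27) = 0.1020; rank = round(500 × 0.1020) = 51; θ*₍51₎ = 2.4189.
Upper: z₀ + z₂ = 1.766; 1 − a(z₀+z₂) = 0.8905; argument = 2.1041 → 2.10; α₂ = 0.9821; rank = 491; θ*₍491₎ = 4.6287.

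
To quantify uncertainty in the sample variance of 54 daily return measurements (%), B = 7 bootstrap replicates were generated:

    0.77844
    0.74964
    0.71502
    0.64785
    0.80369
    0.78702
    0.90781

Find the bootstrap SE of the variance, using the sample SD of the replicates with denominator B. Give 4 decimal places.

Bootstrap SE is the standard deviation of the 7 replicate variances.
Mean of replicates: (0.77844 + 0.74964 + 0.71502 + 0.64785 + 0.80369 + 0.78702 + 0.90781) / 7 = 5.389470 / 7 = 0.769924
Sum of squared deviations: (+0.008516)² + (−0.020284)² + (−0.054904)² + (−0.122074)² + (+0.033766)² + (+0.017096)² + (+0.137886)² = 0.038845
Variance = 0.038845 / 7 = 0.005549
SE* = √0.005549

SE* = 0.0745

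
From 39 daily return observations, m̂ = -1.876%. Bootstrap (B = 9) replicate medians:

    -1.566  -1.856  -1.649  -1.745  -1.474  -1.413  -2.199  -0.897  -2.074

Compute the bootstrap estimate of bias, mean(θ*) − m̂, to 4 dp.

mean(θ*) = ((-1.566) + (-1.856) + (-1.649) + (-1.745) + (-1.474) + (-1.413) + (-2.199) + (-0.897) + (-2.074)) / 9 = -1.65256
bias = -1.65256 − -1.876

bias = +0.2234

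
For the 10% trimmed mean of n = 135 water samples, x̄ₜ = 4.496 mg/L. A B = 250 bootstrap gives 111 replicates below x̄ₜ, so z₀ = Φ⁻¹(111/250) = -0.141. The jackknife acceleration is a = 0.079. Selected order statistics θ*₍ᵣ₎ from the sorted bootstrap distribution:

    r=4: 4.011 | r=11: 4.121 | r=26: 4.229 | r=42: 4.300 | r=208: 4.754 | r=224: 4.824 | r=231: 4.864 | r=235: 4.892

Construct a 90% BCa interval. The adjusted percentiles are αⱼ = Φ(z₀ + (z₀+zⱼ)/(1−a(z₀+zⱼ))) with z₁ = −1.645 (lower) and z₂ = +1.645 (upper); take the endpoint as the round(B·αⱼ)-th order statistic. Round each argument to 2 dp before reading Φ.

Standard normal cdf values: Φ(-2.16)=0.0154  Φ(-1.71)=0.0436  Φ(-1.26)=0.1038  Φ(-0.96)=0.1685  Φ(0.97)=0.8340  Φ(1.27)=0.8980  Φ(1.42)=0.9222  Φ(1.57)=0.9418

Lower: z₀ + z₁ = -0.141 + (-1.645) = -1.786; 1 − a(z₀+z₁) = 1 − (0.079)(-1.786) = 1.1411; argument = -0.141 + (-1.786)/1.1411 = -1.7062 → -1.71.
α₁ = Φ(-1.71) = 0.0436; rank = round(250 × 0.0436) = 11; θ*₍11₎ = 4.121.
Upper: z₀ + z₂ = 1.504; 1 − a(z₀+z₂) = 0.8812; argument = 1.5658 → 1.57; α₂ = 0.9418; rank = 235; θ*₍235₎ = 4.892.

(4.121, 4.892)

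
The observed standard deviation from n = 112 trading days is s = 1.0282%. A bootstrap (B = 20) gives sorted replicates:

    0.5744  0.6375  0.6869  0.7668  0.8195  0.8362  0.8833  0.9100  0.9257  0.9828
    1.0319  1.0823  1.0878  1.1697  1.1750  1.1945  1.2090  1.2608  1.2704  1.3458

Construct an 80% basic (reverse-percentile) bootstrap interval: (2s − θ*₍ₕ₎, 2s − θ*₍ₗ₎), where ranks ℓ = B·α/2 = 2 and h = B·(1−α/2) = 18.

Percentile endpoints at ranks 2 and 18: θ*₍2₎ = 0.6375, θ*₍18₎ = 1.2608.
Basic interval reflects these around s:
  lower = 2 × 1.0282 − 1.2608 = 0.7956
  upper = 2 × 1.0282 − 0.6375 = 1.4189

(0.7956, 1.4189)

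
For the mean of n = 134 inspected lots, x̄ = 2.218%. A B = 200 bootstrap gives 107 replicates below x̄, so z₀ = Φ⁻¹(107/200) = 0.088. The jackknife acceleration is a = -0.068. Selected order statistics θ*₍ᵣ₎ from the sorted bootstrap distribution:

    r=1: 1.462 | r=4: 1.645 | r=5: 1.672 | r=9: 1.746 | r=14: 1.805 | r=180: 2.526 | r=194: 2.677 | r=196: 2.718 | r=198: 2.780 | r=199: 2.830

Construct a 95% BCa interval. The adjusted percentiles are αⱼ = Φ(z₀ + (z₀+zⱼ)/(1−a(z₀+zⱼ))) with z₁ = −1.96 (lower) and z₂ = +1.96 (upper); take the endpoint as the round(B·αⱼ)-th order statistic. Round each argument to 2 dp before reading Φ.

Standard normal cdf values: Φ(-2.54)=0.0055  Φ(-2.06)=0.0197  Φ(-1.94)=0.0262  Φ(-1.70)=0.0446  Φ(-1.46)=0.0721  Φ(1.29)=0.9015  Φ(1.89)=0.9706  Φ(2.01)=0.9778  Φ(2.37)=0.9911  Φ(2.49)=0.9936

Lower: z₀ + z₁ = 0.088 + (-1.960) = -1.872; 1 − a(z₀+z₁) = 1 − (-0.068)(-1.872) = 0.8727; argument = 0.088 + (-1.872)/0.8727 = -2.0571 → -2.06.
α₁ = Φ(-2.06) = 0.0197; rank = round(200 × 0.0197) = 4; θ*₍4₎ = 1.645.
Upper: z₀ + z₂ = 2.048; 1 − a(z₀+z₂) = 1.1393; argument = 1.8857 → 1.89; α₂ = 0.9706; rank = 194; θ*₍194₎ = 2.677.

(1.645, 2.677)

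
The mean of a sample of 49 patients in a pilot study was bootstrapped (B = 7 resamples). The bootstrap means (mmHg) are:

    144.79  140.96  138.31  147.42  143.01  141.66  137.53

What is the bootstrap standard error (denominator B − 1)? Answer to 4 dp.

Bootstrap SE is the standard deviation of the 7 replicate means.
Mean of replicates: (144.79 + 140.96 + 138.31 + 147.42 + 143.01 + 141.66 + 137.53) / 7 = 993.68000 / 7 = 141.95429
Sum of squared deviations: (+2.83571)² + (−0.99429)² + (−3.64429)² + (+5.46571)² + (+1.05571)² + (−0.29429)² + (−4.42429)² = 72.96017
Variance = 72.96017 / 6 = 12.16003
SE* = √12.16003

SE* = 3.4871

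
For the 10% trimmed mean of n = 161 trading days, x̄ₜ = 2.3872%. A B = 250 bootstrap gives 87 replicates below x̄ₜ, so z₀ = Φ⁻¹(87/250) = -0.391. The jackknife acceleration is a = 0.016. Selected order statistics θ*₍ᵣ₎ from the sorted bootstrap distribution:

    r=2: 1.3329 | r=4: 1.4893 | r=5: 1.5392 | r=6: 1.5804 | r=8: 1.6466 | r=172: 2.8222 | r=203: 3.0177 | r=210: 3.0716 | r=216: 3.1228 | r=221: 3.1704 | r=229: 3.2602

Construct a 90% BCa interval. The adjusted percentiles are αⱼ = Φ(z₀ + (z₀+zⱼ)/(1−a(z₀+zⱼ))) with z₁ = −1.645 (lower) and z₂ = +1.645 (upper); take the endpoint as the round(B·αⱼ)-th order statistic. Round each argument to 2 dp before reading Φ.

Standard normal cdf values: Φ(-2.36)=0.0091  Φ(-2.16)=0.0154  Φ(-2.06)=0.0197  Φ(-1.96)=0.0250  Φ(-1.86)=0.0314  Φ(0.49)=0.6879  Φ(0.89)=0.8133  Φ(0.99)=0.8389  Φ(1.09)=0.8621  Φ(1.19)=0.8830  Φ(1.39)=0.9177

Lower: z₀ + z₁ = -0.391 + (-1.645) = -2.036; 1 − a(z₀+z₁) = 1 − (0.016)(-2.036) = 1.0326; argument = -0.391 + (-2.036)/1.0326 = -2.3628 → -2.36.
α₁ = Φ(-2.36) = 0.0091; rank = round(250 × 0.0091) = 2; θ*₍2₎ = 1.3329.
Upper: z₀ + z₂ = 1.254; 1 − a(z₀+z₂) = 0.9799; argument = 0.8887 → 0.89; α₂ = 0.8133; rank = 203; θ*₍203₎ = 3.0177.

(1.3329, 3.0177)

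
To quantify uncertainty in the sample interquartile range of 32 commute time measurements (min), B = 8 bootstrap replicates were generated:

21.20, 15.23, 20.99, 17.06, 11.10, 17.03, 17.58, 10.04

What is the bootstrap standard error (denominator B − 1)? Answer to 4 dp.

SE* = 4.0730

Bootstrap SE is the standard deviation of the 8 replicate interquartile ranges.
Mean of replicates: (21.20 + 15.23 + 20.99 + 17.06 + 11.10 + 17.03 + 17.58 + 10.04) / 8 = 130.23000 / 8 = 16.27875
Sum of squared deviations: (+4.92125)² + (−1.04875)² + (+4.71125)² + (+0.78125)² + (−5.17875)² + (+0.75125)² + (+1.30125)² + (−6.23875)² = 116.12389
Variance = 116.12389 / 7 = 16.58913
SE* = √16.58913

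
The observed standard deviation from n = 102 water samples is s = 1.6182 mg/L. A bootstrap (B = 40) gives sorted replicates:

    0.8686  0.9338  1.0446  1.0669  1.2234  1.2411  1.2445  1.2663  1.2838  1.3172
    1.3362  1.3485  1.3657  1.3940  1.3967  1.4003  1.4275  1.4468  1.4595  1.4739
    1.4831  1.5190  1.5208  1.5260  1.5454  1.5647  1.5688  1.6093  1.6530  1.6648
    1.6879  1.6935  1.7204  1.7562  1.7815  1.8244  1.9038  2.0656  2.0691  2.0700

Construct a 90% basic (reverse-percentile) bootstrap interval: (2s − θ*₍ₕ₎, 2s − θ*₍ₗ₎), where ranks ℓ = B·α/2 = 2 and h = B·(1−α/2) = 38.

Percentile endpoints at ranks 2 and 38: θ*₍2₎ = 0.9338, θ*₍38₎ = 2.0656.
Basic interval reflects these around s:
  lower = 2 × 1.6182 − 2.0656 = 1.1708
  upper = 2 × 1.6182 − 0.9338 = 2.3026

(1.1708, 2.3026)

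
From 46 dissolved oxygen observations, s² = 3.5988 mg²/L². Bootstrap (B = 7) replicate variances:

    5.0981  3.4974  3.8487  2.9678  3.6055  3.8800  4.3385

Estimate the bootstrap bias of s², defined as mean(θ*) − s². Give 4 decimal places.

bias = +0.2921

mean(θ*) = (5.0981 + 3.4974 + 3.8487 + 2.9678 + 3.6055 + 3.8800 + 4.3385) / 7 = 3.89086
bias = 3.89086 − 3.5988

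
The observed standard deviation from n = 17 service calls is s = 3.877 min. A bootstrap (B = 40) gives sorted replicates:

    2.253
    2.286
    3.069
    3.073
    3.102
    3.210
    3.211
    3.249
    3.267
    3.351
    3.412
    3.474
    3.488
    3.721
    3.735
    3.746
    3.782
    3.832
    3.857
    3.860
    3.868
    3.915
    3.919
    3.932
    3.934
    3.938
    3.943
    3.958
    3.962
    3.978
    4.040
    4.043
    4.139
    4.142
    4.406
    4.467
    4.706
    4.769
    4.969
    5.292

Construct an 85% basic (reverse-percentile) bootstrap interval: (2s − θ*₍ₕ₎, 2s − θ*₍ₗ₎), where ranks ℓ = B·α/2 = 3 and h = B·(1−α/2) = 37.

(3.048, 4.685)

Percentile endpoints at ranks 3 and 37: θ*₍3₎ = 3.069, θ*₍37₎ = 4.706.
Basic interval reflects these around s:
  lower = 2 × 3.877 − 4.706 = 3.048
  upper = 2 × 3.877 − 3.069 = 4.685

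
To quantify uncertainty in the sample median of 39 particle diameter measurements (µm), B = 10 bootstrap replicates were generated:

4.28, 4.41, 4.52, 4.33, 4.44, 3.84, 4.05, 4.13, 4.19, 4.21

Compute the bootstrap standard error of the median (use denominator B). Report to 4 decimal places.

SE* = 0.1920

Bootstrap SE is the standard deviation of the 10 replicate medians.
Mean of replicates: (4.28 + 4.41 + 4.52 + 4.33 + 4.44 + 3.84 + 4.05 + 4.13 + 4.19 + 4.21) / 10 = 42.40000 / 10 = 4.24000
Sum of squared deviations: (+0.04000)² + (+0.17000)² + (+0.28000)² + (+0.09000)² + (+0.20000)² + (−0.40000)² + (−0.19000)² + (−0.11000)² + (−0.05000)² + (−0.03000)² = 0.36860
Variance = 0.36860 / 10 = 0.03686
SE* = √0.03686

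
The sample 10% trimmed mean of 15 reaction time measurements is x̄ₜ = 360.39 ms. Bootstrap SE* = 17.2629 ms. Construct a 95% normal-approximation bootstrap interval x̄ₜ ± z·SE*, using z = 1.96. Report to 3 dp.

Margin = 1.96 × 17.2629 = 33.8353
Interval: 360.39 ± 33.8353

(326.555, 394.225)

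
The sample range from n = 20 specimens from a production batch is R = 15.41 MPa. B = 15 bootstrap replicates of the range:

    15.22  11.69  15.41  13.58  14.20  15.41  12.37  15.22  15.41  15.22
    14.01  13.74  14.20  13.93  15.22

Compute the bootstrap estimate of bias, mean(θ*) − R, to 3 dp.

mean(θ*) = (15.22 + 11.69 + 15.41 + 13.58 + 14.20 + 15.41 + 12.37 + 15.22 + 15.41 + 15.22 + 14.01 + 13.74 + 14.20 + 13.93 + 15.22) / 15 = 14.3220
bias = 14.3220 − 15.41

bias = −1.088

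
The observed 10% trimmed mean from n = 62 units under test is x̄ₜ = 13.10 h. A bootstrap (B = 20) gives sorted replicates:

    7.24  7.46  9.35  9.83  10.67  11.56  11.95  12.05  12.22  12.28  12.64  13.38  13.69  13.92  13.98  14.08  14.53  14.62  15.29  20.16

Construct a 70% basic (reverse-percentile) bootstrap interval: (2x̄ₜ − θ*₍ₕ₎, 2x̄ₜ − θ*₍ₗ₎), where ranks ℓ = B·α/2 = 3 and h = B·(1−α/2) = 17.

Percentile endpoints at ranks 3 and 17: θ*₍3₎ = 9.35, θ*₍17₎ = 14.53.
Basic interval reflects these around x̄ₜ:
  lower = 2 × 13.10 − 14.53 = 11.67
  upper = 2 × 13.10 − 9.35 = 16.85

(11.67, 16.85)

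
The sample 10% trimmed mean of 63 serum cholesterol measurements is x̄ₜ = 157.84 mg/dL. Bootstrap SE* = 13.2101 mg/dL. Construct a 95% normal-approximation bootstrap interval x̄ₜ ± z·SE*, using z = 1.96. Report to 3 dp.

(131.948, 183.732)

Margin = 1.96 × 13.2101 = 25.8918
Interval: 157.84 ± 25.8918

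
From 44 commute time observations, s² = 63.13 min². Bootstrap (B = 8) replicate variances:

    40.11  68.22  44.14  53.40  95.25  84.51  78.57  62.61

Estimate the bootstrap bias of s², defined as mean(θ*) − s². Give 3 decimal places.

mean(θ*) = (40.11 + 68.22 + 44.14 + 53.40 + 95.25 + 84.51 + 78.57 + 62.61) / 8 = 65.8512
bias = 65.8512 − 63.13

bias = +2.721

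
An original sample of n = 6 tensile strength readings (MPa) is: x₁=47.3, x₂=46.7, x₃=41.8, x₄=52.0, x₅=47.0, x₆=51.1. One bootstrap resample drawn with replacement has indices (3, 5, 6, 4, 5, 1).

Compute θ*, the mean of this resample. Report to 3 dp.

Resample values: 41.8, 47.0, 51.1, 52.0, 47.0, 47.3.
Mean = (41.8 + 47.0 + 51.1 + 52.0 + 47.0 + 47.3) / 6 = 286.20 / 6 = 47.700

θ* = 47.700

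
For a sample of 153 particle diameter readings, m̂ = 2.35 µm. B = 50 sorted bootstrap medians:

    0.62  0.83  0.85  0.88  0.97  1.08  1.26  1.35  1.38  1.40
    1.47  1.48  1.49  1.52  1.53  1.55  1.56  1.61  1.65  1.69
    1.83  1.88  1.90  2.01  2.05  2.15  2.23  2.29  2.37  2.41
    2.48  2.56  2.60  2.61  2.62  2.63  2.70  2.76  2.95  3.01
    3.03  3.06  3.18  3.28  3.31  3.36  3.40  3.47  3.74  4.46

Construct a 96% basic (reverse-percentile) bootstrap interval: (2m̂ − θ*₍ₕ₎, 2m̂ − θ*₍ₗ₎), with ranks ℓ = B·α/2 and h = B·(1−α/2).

(0.96, 4.08)

Percentile endpoints at ranks 1 and 49: θ*₍1₎ = 0.62, θ*₍49₎ = 3.74.
Basic interval reflects these around m̂:
  lower = 2 × 2.35 − 3.74 = 0.96
  upper = 2 × 2.35 − 0.62 = 4.08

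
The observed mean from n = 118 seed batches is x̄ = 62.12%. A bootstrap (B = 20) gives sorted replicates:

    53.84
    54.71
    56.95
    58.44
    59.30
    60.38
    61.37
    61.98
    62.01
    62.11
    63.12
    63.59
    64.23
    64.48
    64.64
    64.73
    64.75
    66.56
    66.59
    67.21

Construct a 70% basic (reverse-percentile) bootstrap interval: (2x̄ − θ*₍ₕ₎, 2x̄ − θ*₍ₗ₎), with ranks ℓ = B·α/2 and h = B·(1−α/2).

(59.49, 67.29)

Percentile endpoints at ranks 3 and 17: θ*₍3₎ = 56.95, θ*₍17₎ = 64.75.
Basic interval reflects these around x̄:
  lower = 2 × 62.12 − 64.75 = 59.49
  upper = 2 × 62.12 − 56.95 = 67.29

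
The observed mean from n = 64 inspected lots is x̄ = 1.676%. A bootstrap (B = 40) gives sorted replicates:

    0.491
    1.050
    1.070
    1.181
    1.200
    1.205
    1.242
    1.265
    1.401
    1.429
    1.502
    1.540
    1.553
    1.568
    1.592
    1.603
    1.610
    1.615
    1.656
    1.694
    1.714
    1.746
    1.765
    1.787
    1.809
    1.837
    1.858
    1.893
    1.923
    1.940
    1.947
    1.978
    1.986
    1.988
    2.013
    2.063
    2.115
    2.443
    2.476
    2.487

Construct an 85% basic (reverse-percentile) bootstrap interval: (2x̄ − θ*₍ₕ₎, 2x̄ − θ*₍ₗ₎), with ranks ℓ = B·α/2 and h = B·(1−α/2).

(1.237, 2.282)

Percentile endpoints at ranks 3 and 37: θ*₍3₎ = 1.070, θ*₍37₎ = 2.115.
Basic interval reflects these around x̄:
  lower = 2 × 1.676 − 2.115 = 1.237
  upper = 2 × 1.676 − 1.070 = 2.282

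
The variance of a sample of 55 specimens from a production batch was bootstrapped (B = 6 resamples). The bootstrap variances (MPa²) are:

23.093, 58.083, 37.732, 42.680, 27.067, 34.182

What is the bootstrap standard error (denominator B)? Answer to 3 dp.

Bootstrap SE is the standard deviation of the 6 replicate variances.
Mean of replicates: (23.093 + 58.083 + 37.732 + 42.680 + 27.067 + 34.182) / 6 = 222.8370 / 6 = 37.1395
Sum of squared deviations: (−14.0465)² + (+20.9435)² + (+0.5925)² + (+5.5405)² + (−10.0725)² + (−2.9575)² = 777.1846
Variance = 777.1846 / 6 = 129.5308
SE* = √129.5308

SE* = 11.381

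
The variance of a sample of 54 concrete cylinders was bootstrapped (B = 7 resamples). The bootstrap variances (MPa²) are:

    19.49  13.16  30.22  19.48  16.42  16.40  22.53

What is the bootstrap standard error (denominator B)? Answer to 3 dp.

Bootstrap SE is the standard deviation of the 7 replicate variances.
Mean of replicates: (19.49 + 13.16 + 30.22 + 19.48 + 16.42 + 16.40 + 22.53) / 7 = 137.7000 / 7 = 19.6714
Sum of squared deviations: (−0.1814)² + (−6.5114)² + (+10.5486)² + (−0.1914)² + (−3.2514)² + (−3.2714)² + (+2.8586)² = 183.1861
Variance = 183.1861 / 7 = 26.1694
SE* = √26.1694

SE* = 5.116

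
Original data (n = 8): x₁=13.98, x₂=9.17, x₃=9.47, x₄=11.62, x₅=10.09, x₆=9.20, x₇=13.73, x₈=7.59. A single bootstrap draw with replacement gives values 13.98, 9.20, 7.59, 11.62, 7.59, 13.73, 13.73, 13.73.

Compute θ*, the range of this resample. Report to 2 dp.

Range = 13.98 − 7.59 = 6.39

θ* = 6.39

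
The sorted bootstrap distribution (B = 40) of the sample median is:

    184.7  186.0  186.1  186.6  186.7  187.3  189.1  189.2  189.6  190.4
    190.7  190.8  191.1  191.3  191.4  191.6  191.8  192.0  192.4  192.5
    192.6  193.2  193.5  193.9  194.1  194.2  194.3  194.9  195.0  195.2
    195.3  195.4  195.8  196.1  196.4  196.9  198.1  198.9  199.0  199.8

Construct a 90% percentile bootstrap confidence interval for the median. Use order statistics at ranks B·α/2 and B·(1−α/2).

α = 0.10; lower rank = 40 × 0.050 = 2; upper rank = 40 × 0.950 = 38.
The 2nd smallest replicate is 186.0; the 38th is 198.9.

(186.0, 198.9)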